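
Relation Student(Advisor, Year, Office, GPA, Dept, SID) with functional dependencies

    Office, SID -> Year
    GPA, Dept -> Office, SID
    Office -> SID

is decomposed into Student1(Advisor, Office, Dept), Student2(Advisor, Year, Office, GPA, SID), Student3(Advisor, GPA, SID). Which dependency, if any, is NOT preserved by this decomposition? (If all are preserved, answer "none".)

GPA, Dept -> Office, SID

Check GPA, Dept → Office, SID: no single fragment contains all of {Office, GPA, Dept, SID}, and the restricted closure of {GPA, Dept} across the fragments never reaches {Office, SID}.
Office, SID → Year is preserved.
Office → SID is preserved.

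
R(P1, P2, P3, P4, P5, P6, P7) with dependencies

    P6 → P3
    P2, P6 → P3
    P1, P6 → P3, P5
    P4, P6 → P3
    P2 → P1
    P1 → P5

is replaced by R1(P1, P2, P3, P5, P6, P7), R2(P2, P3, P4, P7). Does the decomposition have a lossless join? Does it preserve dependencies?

lossy but dependency-preserving

Lossless test: (P2, P3, P7)⁺ = {P1, P2, P3, P5, P7}, which is a superkey of neither fragment — lossy.
Dependency preservation: P4, P6 → P3 is not contained in any single fragment, but the restricted closure of its left-hand side across the fragments still reaches the right-hand side; the remaining FDs each lie inside some fragment. All dependencies are preserved.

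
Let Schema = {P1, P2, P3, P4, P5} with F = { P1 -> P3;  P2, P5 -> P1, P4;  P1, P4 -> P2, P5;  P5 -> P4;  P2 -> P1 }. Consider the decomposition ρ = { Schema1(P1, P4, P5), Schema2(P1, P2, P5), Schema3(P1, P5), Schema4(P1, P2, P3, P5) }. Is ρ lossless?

Chase test. Columns are P1, P2, P3, P4, P5; row i has aⱼ where attribute j ∈ Schemai, else bᵢⱼ.
Initial tableau (one row per fragment):
  row 1: a1 b12 b13 a4 a5
  row 2: a1 a2 b23 b24 a5
  row 3: a1 b32 b33 b34 a5
  row 4: a1 a2 a3 b44 a5
Rows 1 and 2 agree on P1; apply P1→P3 and equate their P3 entries.
Rows 1 and 3 agree on P1; apply P1→P3 and equate their P3 entries.
Rows 1 and 4 agree on P1; apply P1→P3 and equate their P3 entries.
Rows 2 and 4 agree on P2, P5; apply P2, P5→P1, P4 and equate their P1, P4 entries.
Rows 1 and 2 agree on P5; apply P5→P4 and equate their P4 entries.
Rows 1 and 3 agree on P5; apply P5→P4 and equate their P4 entries.
Rows 1 and 2 agree on P1, P4; apply P1, P4→P2, P5 and equate their P2, P5 entries.
Rows 1 and 3 agree on P1, P4; apply P1, P4→P2, P5 and equate their P2, P5 entries.
Row 1 is now all distinguished symbols — the join is lossless.

Yes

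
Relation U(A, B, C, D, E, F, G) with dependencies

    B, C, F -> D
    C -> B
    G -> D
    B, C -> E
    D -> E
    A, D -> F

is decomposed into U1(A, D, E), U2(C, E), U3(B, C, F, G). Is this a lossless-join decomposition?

No

Chase test. Columns are A, B, C, D, E, F, G; row i has aⱼ where attribute j ∈ Ui, else bᵢⱼ.
Initial tableau (one row per fragment):
  row 1: a1 b12 b13 a4 a5 b16 b17
  row 2: b21 b22 a3 b24 a5 b26 b27
  row 3: b31 a2 a3 b34 b35 a6 a7
Rows 2 and 3 agree on C; apply C→B and equate their B entries.
Rows 2 and 3 agree on B, C; apply B, C→E and equate their E entries.
No row becomes fully distinguished — the join is lossy.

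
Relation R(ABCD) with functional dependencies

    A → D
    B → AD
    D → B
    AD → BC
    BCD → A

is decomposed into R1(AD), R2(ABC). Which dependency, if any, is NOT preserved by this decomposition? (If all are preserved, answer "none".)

none

A → D lies within R1.
B → AD: restricted closure across fragments reaches AD.
D → B: restricted closure across fragments reaches B.
AD → BC: restricted closure across fragments reaches BC.
BCD → A: restricted closure across fragments reaches A.
Every dependency is enforceable on the fragments, so the decomposition is dependency-preserving.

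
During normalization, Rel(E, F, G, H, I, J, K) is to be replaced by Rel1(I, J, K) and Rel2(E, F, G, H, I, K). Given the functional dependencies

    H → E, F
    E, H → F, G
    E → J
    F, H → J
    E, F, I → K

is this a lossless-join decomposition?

Common attributes: Rel1 ∩ Rel2 = {I, K}.
No dependency enlarges {I, K}, so (I, K)⁺ = {I, K}.
The closure contains neither all of Rel1 = {I, J, K} nor all of Rel2 = {E, F, G, H, I, K}, so the common attributes are not a superkey of either fragment. The join is lossy.

No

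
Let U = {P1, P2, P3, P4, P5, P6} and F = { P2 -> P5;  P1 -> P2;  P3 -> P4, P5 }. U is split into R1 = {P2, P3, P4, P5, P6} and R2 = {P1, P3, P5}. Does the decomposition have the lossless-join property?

Common attributes: R1 ∩ R2 = {P3, P5}.
Closure of {P3, P5}: P3 → P4, P5 applies, adding P4. So (P3, P5)⁺ = {P3, P4, P5}.
The closure contains neither all of R1 = {P2, P3, P4, P5, P6} nor all of R2 = {P1, P3, P5}, so the common attributes are not a superkey of either fragment. The join is lossy.

No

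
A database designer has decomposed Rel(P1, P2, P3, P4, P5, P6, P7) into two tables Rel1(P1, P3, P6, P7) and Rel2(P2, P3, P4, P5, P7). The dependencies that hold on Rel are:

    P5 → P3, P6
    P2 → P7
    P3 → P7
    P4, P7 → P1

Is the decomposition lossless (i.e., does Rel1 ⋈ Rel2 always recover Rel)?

Common attributes: Rel1 ∩ Rel2 = {P3, P7}.
No dependency enlarges {P3, P7}, so (P3, P7)⁺ = {P3, P7}.
The closure contains neither all of Rel1 = {P1, P3, P6, P7} nor all of Rel2 = {P2, P3, P4, P5, P7}, so the common attributes are not a superkey of either fragment. The join is lossy.

No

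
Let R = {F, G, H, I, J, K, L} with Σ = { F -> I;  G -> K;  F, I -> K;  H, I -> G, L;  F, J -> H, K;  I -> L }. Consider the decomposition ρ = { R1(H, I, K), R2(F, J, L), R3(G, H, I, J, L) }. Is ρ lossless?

No

Chase test. Columns are F, G, H, I, J, K, L; row i has aⱼ where attribute j ∈ Ri, else bᵢⱼ.
Initial tableau (one row per fragment):
  row 1: b11 b12 a3 a4 b15 a6 b17
  row 2: a1 b22 b23 b24 a5 b26 a7
  row 3: b31 a2 a3 a4 a5 b36 a7
Rows 1 and 3 agree on H, I; apply H, I→G, L and equate their G, L entries.
Rows 1 and 3 agree on G; apply G→K and equate their K entries.
No row becomes fully distinguished — the join is lossy.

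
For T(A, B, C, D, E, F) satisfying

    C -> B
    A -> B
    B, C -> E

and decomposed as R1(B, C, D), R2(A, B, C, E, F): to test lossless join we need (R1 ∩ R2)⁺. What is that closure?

R1 ∩ R2 = {B, C}.
B, C → E applies, adding E
Closure: {B, C, E}.

B, C, E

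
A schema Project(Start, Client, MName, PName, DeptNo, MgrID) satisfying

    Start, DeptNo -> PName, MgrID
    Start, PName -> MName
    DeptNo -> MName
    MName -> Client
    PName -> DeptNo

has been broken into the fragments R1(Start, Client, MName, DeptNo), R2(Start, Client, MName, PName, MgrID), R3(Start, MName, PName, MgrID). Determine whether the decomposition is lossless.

No

Chase test. Columns are Start, Client, MName, PName, DeptNo, MgrID; row i has aⱼ where attribute j ∈ Ri, else bᵢⱼ.
Initial tableau (one row per fragment):
  row 1: a1 a2 a3 b14 a5 b16
  row 2: a1 a2 a3 a4 b25 a6
  row 3: a1 b32 a3 a4 b35 a6
Rows 1 and 3 agree on MName; apply MName→Client and equate their Client entries.
Rows 2 and 3 agree on PName; apply PName→DeptNo and equate their DeptNo entries.
No row becomes fully distinguished — the join is lossy.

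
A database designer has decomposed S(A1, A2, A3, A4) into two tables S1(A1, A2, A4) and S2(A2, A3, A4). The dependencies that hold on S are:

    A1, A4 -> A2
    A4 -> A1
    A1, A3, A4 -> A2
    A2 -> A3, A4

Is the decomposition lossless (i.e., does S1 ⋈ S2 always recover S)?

Common attributes: S1 ∩ S2 = {A2, A4}.
Closure of {A2, A4}: A4 → A1 applies, adding A1; A2 → A3, A4 applies, adding A3. So (A2, A4)⁺ = {A1, A2, A3, A4}.
This closure contains every attribute of S1, so S1 ∩ S2 → S1. The join is lossless.

Yes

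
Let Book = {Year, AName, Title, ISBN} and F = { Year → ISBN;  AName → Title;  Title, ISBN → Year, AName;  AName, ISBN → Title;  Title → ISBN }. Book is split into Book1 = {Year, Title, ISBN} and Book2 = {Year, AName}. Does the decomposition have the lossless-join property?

Common attributes: Book1 ∩ Book2 = {Year}.
Closure of {Year}: Year → ISBN applies, adding ISBN. So (Year)⁺ = {Year, ISBN}.
The closure contains neither all of Book1 = {Year, Title, ISBN} nor all of Book2 = {Year, AName}, so the common attributes are not a superkey of either fragment. The join is lossy.

No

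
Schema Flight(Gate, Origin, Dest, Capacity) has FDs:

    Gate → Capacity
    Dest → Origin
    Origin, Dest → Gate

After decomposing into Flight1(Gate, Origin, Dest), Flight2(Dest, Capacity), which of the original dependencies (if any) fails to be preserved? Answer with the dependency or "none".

Check Gate → Capacity: no single fragment contains all of {Gate, Capacity}, and the restricted closure of {Gate} across the fragments never reaches {Capacity}.
Dest → Origin is preserved.
Origin, Dest → Gate is preserved.

Gate → Capacity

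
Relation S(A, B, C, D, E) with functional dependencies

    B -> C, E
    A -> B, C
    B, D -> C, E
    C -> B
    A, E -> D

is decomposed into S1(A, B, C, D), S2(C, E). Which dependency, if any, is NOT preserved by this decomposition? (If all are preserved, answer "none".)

B → C, E: restricted closure across fragments reaches C, E.
A → B, C lies within S1.
B, D → C, E: restricted closure across fragments reaches C, E.
C → B lies within S1.
A, E → D: restricted closure across fragments reaches D.
Every dependency is enforceable on the fragments, so the decomposition is dependency-preserving.

none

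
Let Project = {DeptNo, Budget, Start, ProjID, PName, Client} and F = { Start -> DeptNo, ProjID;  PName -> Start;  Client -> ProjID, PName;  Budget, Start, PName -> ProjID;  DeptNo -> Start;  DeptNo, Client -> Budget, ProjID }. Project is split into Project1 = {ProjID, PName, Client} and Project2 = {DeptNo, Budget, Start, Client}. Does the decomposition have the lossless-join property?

Yes

Common attributes: Project1 ∩ Project2 = {Client}.
Closure of {Client}: Client → ProjID, PName applies, adding ProjID, PName; PName → Start applies, adding Start; Start → DeptNo, ProjID applies, adding DeptNo; DeptNo, Client → Budget, ProjID applies, adding Budget. So (Client)⁺ = {DeptNo, Budget, Start, ProjID, PName, Client}.
This closure contains every attribute of Project1, so Project1 ∩ Project2 → Project1. The join is lossless.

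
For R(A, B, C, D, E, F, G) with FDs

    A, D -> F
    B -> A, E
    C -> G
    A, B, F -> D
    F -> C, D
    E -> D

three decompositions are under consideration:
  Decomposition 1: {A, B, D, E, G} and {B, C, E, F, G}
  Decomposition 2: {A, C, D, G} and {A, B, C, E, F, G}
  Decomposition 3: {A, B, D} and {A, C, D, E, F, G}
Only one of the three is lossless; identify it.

Decomposition 1

Decomposition 1: common = {B, E, G}, closure = {A, B, C, D, E, F, G} → lossless.
Decomposition 2: common = {A, C, G}, closure = {A, C, G} → lossy.
Decomposition 3: common = {A, D}, closure = {A, C, D, F, G} → lossy.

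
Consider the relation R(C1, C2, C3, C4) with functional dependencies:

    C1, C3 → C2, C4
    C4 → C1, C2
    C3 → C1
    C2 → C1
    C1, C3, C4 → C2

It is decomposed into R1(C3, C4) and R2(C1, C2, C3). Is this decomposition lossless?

Yes

Common attributes: R1 ∩ R2 = {C3}.
Closure of {C3}: C3 → C1 applies, adding C1; C1, C3 → C2, C4 applies, adding C2, C4. So (C3)⁺ = {C1, C2, C3, C4}.
This closure contains every attribute of R1, so R1 ∩ R2 → R1. The join is lossless.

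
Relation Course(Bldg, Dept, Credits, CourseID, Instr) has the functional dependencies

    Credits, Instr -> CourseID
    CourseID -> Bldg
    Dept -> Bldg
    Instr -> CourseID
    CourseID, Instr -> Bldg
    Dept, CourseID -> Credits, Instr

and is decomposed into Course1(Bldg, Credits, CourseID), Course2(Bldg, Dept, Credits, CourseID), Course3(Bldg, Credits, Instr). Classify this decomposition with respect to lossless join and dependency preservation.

Lossless test (chase): applying each FD to every pair of rows produces no changes in the tableau, so no row becomes fully distinguished — the join is lossy.
Dependency preservation: the restricted closure of {Credits, Instr} across the fragments never reaches {CourseID}, so Credits, Instr → CourseID cannot be enforced without a join — not preserved.

lossy and not dependency-preserving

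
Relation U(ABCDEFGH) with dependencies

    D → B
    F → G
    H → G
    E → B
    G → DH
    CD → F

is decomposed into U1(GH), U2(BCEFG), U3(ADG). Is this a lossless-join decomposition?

No

Chase test. Columns are ABCDEFGH; row i has aⱼ where attribute j ∈ Ui, else bᵢⱼ.
Initial tableau (one row per fragment):
  row 1: b11 b12 b13 b14 b15 b16 a7 a8
  row 2: b21 a2 a3 b24 a5 a6 a7 b28
  row 3: a1 b32 b33 a4 b35 b36 a7 b38
Rows 1 and 2 agree on G; apply G→DH and equate their DH entries.
Rows 1 and 3 agree on G; apply G→DH and equate their DH entries.
Rows 1 and 2 agree on D; apply D→B and equate their B entries.
Rows 1 and 3 agree on D; apply D→B and equate their B entries.
No row becomes fully distinguished — the join is lossy.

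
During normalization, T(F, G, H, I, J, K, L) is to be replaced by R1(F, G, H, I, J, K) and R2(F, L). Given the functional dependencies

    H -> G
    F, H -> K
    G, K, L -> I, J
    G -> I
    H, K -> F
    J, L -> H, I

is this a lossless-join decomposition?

No

Common attributes: R1 ∩ R2 = {F}.
No dependency enlarges {F}, so (F)⁺ = {F}.
The closure contains neither all of R1 = {F, G, H, I, J, K} nor all of R2 = {F, L}, so the common attributes are not a superkey of either fragment. The join is lossy.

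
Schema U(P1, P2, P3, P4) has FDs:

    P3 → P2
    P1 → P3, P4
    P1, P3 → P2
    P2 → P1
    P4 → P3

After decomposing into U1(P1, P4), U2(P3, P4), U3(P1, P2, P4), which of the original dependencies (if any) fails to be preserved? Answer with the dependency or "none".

P3 → P2: restricted closure across fragments reaches P2.
P1 → P3, P4: restricted closure across fragments reaches P3, P4.
P1, P3 → P2: restricted closure across fragments reaches P2.
P2 → P1 lies within U3.
P4 → P3 lies within U2.
Every dependency is enforceable on the fragments, so the decomposition is dependency-preserving.

none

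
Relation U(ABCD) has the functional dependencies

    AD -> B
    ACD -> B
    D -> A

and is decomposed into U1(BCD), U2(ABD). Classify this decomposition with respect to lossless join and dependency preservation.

lossless and dependency-preserving

Lossless test: (BD)⁺ = {ABD}, which contains all of one fragment — lossless.
Dependency preservation: ACD → B is not contained in any single fragment, but the restricted closure of its left-hand side across the fragments still reaches the right-hand side; the remaining FDs each lie inside some fragment. All dependencies are preserved.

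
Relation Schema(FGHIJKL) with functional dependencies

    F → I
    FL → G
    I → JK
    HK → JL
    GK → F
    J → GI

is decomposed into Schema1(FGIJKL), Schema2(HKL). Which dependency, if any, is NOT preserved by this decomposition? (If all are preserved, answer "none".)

Check HK → JL: no single fragment contains all of {HJKL}, and the restricted closure of {HK} across the fragments never reaches {JL}.
F → I is preserved.
FL → G is preserved.
I → JK is preserved.
GK → F is preserved.
J → GI is preserved.

HK → JL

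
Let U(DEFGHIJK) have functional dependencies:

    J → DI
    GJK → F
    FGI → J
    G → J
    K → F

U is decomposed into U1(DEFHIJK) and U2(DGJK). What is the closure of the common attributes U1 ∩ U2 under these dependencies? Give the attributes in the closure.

DFIJK

U1 ∩ U2 = {DJK}.
J → DI applies, adding I
K → F applies, adding F
Closure: {DFIJK}.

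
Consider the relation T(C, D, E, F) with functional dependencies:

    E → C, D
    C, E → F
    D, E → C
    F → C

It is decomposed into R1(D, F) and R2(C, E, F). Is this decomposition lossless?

Common attributes: R1 ∩ R2 = {F}.
Closure of {F}: F → C applies, adding C. So (F)⁺ = {C, F}.
The closure contains neither all of R1 = {D, F} nor all of R2 = {C, E, F}, so the common attributes are not a superkey of either fragment. The join is lossy.

No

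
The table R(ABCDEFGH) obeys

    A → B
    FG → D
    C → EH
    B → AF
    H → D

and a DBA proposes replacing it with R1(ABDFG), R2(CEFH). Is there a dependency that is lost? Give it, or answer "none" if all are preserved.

Check H → D: no single fragment contains all of {DH}, and the restricted closure of {H} across the fragments never reaches {D}.
A → B is preserved.
FG → D is preserved.
C → EH is preserved.
B → AF is preserved.

H → D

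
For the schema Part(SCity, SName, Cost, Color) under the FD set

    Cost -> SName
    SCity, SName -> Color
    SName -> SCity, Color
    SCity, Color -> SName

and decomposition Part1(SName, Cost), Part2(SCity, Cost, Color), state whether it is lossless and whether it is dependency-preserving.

Lossless test: (Cost)⁺ = {SCity, SName, Cost, Color}, which contains all of one fragment — lossless.
Dependency preservation: the restricted closure of {SCity, SName} across the fragments never reaches {Color}, so SCity, SName → Color cannot be enforced without a join — not preserved.

lossless but not dependency-preserving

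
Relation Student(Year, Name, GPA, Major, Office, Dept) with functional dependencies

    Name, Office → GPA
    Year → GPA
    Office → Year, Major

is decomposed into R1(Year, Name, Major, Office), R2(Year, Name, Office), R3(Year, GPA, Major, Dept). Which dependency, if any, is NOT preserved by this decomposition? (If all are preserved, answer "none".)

Name, Office → GPA: restricted closure across fragments reaches GPA.
Year → GPA lies within R3.
Office → Year, Major lies within R1.
Every dependency is enforceable on the fragments, so the decomposition is dependency-preserving.

none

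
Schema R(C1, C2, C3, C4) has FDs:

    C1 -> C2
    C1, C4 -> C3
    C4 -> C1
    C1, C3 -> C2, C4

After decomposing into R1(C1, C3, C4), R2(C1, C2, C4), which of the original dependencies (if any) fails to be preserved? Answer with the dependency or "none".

C1 → C2 lies within R2.
C1, C4 → C3 lies within R1.
C4 → C1 lies within R1.
C1, C3 → C2, C4: restricted closure across fragments reaches C2, C4.
Every dependency is enforceable on the fragments, so the decomposition is dependency-preserving.

none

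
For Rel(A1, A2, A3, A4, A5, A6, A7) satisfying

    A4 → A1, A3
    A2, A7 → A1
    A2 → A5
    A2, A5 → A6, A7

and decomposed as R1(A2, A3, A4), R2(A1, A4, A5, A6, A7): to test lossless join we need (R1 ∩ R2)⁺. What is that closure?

R1 ∩ R2 = {A4}.
A4 → A1, A3 applies, adding A1, A3
Closure: {A1, A3, A4}.

A1, A3, A4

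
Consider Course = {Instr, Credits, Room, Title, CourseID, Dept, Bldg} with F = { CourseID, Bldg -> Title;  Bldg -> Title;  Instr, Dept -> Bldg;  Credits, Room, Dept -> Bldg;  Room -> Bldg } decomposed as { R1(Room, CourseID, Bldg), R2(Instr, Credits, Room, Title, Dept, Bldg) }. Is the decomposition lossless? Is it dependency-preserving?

lossy but dependency-preserving

Lossless test: (Room, Bldg)⁺ = {Room, Title, Bldg}, which is a superkey of neither fragment — lossy.
Dependency preservation: CourseID, Bldg → Title is not contained in any single fragment, but the restricted closure of its left-hand side across the fragments still reaches the right-hand side; the remaining FDs each lie inside some fragment. All dependencies are preserved.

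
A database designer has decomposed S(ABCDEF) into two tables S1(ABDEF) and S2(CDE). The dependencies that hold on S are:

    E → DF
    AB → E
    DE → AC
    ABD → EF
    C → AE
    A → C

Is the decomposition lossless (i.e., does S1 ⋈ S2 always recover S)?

Common attributes: S1 ∩ S2 = {DE}.
Closure of {DE}: E → DF applies, adding F; DE → AC applies, adding AC. So (DE)⁺ = {ACDEF}.
This closure contains every attribute of S2, so S1 ∩ S2 → S2. The join is lossless.

Yes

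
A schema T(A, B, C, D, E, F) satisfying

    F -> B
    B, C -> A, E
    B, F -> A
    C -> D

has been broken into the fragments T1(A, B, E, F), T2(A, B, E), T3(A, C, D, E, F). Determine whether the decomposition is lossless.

Chase test. Columns are A, B, C, D, E, F; row i has aⱼ where attribute j ∈ Ti, else bᵢⱼ.
Initial tableau (one row per fragment):
  row 1: a1 a2 b13 b14 a5 a6
  row 2: a1 a2 b23 b24 a5 b26
  row 3: a1 b32 a3 a4 a5 a6
Rows 1 and 3 agree on F; apply F→B and equate their B entries.
Row 3 is now all distinguished symbols — the join is lossless.

Yes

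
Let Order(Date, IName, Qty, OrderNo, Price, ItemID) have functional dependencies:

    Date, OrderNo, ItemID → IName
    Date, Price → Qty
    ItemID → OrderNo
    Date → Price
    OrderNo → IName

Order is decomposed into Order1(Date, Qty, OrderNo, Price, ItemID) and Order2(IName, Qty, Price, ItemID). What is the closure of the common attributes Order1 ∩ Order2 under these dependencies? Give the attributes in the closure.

Order1 ∩ Order2 = {Qty, Price, ItemID}.
ItemID → OrderNo applies, adding OrderNo
OrderNo → IName applies, adding IName
Closure: {IName, Qty, OrderNo, Price, ItemID}.

IName, Qty, OrderNo, Price, ItemID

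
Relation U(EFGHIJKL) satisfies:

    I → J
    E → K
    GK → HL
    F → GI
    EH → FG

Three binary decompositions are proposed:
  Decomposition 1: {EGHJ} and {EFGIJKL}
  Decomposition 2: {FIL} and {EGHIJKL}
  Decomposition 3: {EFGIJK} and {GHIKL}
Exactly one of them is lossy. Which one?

Decomposition 2

Decomposition 1: common = {EGJ}, closure = {EFGHIJKL} → lossless.
Decomposition 2: common = {IL}, closure = {IJL} → lossy.
Decomposition 3: common = {GIK}, closure = {GHIJKL} → lossless.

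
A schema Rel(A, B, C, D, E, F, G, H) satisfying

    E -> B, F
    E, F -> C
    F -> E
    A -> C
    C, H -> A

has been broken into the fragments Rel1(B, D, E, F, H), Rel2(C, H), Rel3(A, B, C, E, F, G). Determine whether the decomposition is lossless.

No

Chase test. Columns are A, B, C, D, E, F, G, H; row i has aⱼ where attribute j ∈ Reli, else bᵢⱼ.
Initial tableau (one row per fragment):
  row 1: b11 a2 b13 a4 a5 a6 b17 a8
  row 2: b21 b22 a3 b24 b25 b26 b27 a8
  row 3: a1 a2 a3 b34 a5 a6 a7 b38
Rows 1 and 3 agree on E, F; apply E, F→C and equate their C entries.
Rows 1 and 2 agree on C, H; apply C, H→A and equate their A entries.
No row becomes fully distinguished — the join is lossy.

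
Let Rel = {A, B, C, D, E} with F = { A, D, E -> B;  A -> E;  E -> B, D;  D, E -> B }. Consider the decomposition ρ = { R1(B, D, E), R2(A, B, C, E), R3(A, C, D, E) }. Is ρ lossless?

Yes

Chase test. Columns are A, B, C, D, E; row i has aⱼ where attribute j ∈ Ri, else bᵢⱼ.
Initial tableau (one row per fragment):
  row 1: b11 a2 b13 a4 a5
  row 2: a1 a2 a3 b24 a5
  row 3: a1 b32 a3 a4 a5
Rows 1 and 2 agree on E; apply E→B, D and equate their B, D entries.
Rows 1 and 3 agree on E; apply E→B, D and equate their B, D entries.
Row 2 is now all distinguished symbols — the join is lossless.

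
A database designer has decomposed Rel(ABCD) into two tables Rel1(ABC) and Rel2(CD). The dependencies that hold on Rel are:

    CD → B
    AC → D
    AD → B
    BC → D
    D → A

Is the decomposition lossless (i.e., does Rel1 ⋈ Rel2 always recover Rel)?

Common attributes: Rel1 ∩ Rel2 = {C}.
No dependency enlarges {C}, so (C)⁺ = {C}.
The closure contains neither all of Rel1 = {ABC} nor all of Rel2 = {CD}, so the common attributes are not a superkey of either fragment. The join is lossy.

No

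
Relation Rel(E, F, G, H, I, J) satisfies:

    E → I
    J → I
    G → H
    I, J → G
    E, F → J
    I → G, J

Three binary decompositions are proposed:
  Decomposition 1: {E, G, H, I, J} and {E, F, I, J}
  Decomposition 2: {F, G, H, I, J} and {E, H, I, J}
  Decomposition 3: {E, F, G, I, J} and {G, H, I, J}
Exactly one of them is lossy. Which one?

Decomposition 1: common = {E, I, J}, closure = {E, G, H, I, J} → lossless.
Decomposition 2: common = {H, I, J}, closure = {G, H, I, J} → lossy.
Decomposition 3: common = {G, I, J}, closure = {G, H, I, J} → lossless.

Decomposition 2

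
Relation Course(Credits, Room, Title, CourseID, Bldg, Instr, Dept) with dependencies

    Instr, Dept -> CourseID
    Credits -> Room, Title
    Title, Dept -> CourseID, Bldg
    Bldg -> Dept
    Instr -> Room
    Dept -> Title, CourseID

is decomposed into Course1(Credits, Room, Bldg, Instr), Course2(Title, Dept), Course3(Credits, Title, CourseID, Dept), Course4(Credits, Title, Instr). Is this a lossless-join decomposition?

Chase test. Columns are Credits, Room, Title, CourseID, Bldg, Instr, Dept; row i has aⱼ where attribute j ∈ Coursei, else bᵢⱼ.
Initial tableau (one row per fragment):
  row 1: a1 a2 b13 b14 a5 a6 b17
  row 2: b21 b22 a3 b24 b25 b26 a7
  row 3: a1 b32 a3 a4 b35 b36 a7
  row 4: a1 b42 a3 b44 b45 a6 b47
Rows 1 and 3 agree on Credits; apply Credits→Room, Title and equate their Room, Title entries.
Rows 1 and 4 agree on Credits; apply Credits→Room, Title and equate their Room, Title entries.
Rows 2 and 3 agree on Title, Dept; apply Title, Dept→CourseID, Bldg and equate their CourseID, Bldg entries.
No row becomes fully distinguished — the join is lossy.

No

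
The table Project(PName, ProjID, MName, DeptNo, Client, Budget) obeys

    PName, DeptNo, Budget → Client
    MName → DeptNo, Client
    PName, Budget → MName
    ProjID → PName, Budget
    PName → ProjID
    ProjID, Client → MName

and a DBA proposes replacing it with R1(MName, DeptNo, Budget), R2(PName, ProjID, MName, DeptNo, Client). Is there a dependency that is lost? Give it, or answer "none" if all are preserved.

Check ProjID → PName, Budget: no single fragment contains all of {PName, ProjID, Budget}, and the restricted closure of {ProjID} across the fragments never reaches {PName, Budget}.
PName, DeptNo, Budget → Client is preserved.
MName → DeptNo, Client is preserved.
PName, Budget → MName is preserved.
PName → ProjID is preserved.
ProjID, Client → MName is preserved.

ProjID → PName, Budget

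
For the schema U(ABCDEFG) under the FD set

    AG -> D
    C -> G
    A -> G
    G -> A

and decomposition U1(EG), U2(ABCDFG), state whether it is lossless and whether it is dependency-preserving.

lossy but dependency-preserving

Lossless test: (G)⁺ = {ADG}, which is a superkey of neither fragment — lossy.
Dependency preservation: every FD's attributes lie within a single fragment, so each can be enforced locally — preserved.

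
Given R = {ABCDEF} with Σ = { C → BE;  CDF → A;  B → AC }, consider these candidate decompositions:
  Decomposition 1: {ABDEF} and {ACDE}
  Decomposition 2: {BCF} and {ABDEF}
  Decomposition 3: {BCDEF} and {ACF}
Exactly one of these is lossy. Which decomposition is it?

Decomposition 1

Decomposition 1: common = {ADE}, closure = {ADE} → lossy.
Decomposition 2: common = {BF}, closure = {ABCEF} → lossless.
Decomposition 3: common = {CF}, closure = {ABCEF} → lossless.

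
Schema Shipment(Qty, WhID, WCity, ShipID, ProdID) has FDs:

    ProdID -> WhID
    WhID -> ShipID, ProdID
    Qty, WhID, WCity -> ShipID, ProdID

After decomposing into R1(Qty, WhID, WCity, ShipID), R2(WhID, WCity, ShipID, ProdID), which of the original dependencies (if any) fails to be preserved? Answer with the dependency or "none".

none

ProdID → WhID lies within R2.
WhID → ShipID, ProdID lies within R2.
Qty, WhID, WCity → ShipID, ProdID: restricted closure across fragments reaches ShipID, ProdID.
Every dependency is enforceable on the fragments, so the decomposition is dependency-preserving.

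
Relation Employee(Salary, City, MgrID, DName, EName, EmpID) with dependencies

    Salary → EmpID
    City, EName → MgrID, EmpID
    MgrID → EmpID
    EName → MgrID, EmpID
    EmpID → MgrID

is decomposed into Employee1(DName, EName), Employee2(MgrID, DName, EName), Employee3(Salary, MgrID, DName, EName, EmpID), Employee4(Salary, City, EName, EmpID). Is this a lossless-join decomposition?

Chase test. Columns are Salary, City, MgrID, DName, EName, EmpID; row i has aⱼ where attribute j ∈ Employeei, else bᵢⱼ.
Initial tableau (one row per fragment):
  row 1: b11 b12 b13 a4 a5 b16
  row 2: b21 b22 a3 a4 a5 b26
  row 3: a1 b32 a3 a4 a5 a6
  row 4: a1 a2 b43 b44 a5 a6
Rows 2 and 3 agree on MgrID; apply MgrID→EmpID and equate their EmpID entries.
Rows 1 and 2 agree on EName; apply EName→MgrID, EmpID and equate their MgrID, EmpID entries.
Rows 1 and 4 agree on EName; apply EName→MgrID, EmpID and equate their MgrID, EmpID entries.
No row becomes fully distinguished — the join is lossy.

No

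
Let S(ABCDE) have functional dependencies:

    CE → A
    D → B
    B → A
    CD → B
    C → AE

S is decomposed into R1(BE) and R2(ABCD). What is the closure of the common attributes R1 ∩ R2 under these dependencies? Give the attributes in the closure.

R1 ∩ R2 = {B}.
B → A applies, adding A
Closure: {AB}.

AB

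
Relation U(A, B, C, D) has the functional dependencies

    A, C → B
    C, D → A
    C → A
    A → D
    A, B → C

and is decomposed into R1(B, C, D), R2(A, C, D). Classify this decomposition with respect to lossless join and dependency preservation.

lossless but not dependency-preserving

Lossless test: (C, D)⁺ = {A, B, C, D}, which contains all of one fragment — lossless.
Dependency preservation: the restricted closure of {A, B} across the fragments never reaches {C}, so A, B → C cannot be enforced without a join — not preserved.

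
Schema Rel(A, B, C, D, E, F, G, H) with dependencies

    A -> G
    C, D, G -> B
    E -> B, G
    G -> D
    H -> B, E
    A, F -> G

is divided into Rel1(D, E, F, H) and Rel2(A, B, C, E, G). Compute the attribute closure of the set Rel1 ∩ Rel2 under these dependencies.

Rel1 ∩ Rel2 = {E}.
E → B, G applies, adding B, G
G → D applies, adding D
Closure: {B, D, E, G}.

B, D, E, G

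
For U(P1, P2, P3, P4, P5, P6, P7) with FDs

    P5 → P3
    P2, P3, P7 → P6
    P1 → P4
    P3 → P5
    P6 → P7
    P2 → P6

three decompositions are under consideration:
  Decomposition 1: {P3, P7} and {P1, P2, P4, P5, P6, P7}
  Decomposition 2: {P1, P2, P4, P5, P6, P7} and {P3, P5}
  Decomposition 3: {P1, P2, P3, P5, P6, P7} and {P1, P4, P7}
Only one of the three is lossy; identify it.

Decomposition 1: common = {P7}, closure = {P7} → lossy.
Decomposition 2: common = {P5}, closure = {P3, P5} → lossless.
Decomposition 3: common = {P1, P7}, closure = {P1, P4, P7} → lossless.

Decomposition 1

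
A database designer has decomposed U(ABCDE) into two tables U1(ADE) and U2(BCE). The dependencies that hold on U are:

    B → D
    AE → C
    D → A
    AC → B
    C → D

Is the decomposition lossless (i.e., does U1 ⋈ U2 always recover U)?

Common attributes: U1 ∩ U2 = {E}.
No dependency enlarges {E}, so (E)⁺ = {E}.
The closure contains neither all of U1 = {ADE} nor all of U2 = {BCE}, so the common attributes are not a superkey of either fragment. The join is lossy.

No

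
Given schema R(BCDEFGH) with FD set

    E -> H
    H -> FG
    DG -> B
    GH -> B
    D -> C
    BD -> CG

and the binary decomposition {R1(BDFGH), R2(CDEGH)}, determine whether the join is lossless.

Yes

Common attributes: R1 ∩ R2 = {DGH}.
Closure of {DGH}: H → FG applies, adding F; DG → B applies, adding B; D → C applies, adding C. So (DGH)⁺ = {BCDFGH}.
This closure contains every attribute of R1, so R1 ∩ R2 → R1. The join is lossless.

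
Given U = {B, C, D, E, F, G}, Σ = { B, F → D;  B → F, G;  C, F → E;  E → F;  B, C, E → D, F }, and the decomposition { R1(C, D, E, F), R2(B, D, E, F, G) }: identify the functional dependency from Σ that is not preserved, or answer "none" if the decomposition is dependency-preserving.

B, F → D lies within R2.
B → F, G lies within R2.
C, F → E lies within R1.
E → F lies within R1.
B, C, E → D, F: restricted closure across fragments reaches D, F.
Every dependency is enforceable on the fragments, so the decomposition is dependency-preserving.

none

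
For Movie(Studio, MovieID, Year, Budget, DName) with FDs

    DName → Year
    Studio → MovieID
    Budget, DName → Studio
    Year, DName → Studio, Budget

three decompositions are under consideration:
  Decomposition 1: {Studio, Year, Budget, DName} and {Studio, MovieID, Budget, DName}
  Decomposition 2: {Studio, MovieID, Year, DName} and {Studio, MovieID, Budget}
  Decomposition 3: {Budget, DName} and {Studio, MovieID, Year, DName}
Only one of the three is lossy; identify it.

Decomposition 2

Decomposition 1: common = {Studio, Budget, DName}, closure = {Studio, MovieID, Year, Budget, DName} → lossless.
Decomposition 2: common = {Studio, MovieID}, closure = {Studio, MovieID} → lossy.
Decomposition 3: common = {DName}, closure = {Studio, MovieID, Year, Budget, DName} → lossless.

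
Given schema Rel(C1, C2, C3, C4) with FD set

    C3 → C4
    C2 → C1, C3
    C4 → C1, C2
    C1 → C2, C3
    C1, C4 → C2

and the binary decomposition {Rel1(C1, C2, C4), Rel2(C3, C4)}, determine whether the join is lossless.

Common attributes: Rel1 ∩ Rel2 = {C4}.
Closure of {C4}: C4 → C1, C2 applies, adding C1, C2; C1 → C2, C3 applies, adding C3. So (C4)⁺ = {C1, C2, C3, C4}.
This closure contains every attribute of Rel1, so Rel1 ∩ Rel2 → Rel1. The join is lossless.

Yes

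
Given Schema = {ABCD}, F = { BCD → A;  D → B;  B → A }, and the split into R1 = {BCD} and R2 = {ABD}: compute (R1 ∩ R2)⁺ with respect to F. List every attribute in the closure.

R1 ∩ R2 = {BD}.
B → A applies, adding A
Closure: {ABD}.

ABD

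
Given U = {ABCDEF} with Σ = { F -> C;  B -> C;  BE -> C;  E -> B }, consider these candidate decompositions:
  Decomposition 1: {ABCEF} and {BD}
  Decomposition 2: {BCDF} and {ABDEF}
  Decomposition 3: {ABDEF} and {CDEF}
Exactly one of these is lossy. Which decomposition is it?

Decomposition 1: common = {B}, closure = {BC} → lossy.
Decomposition 2: common = {BDF}, closure = {BCDF} → lossless.
Decomposition 3: common = {DEF}, closure = {BCDEF} → lossless.

Decomposition 1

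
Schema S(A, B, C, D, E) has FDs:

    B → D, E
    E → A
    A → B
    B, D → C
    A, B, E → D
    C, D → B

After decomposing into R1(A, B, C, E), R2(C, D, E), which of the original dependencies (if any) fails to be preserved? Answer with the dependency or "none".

B → D, E: restricted closure across fragments reaches D, E.
E → A lies within R1.
A → B lies within R1.
B, D → C: restricted closure across fragments reaches C.
A, B, E → D: restricted closure across fragments reaches D.
C, D → B: restricted closure across fragments reaches B.
Every dependency is enforceable on the fragments, so the decomposition is dependency-preserving.

none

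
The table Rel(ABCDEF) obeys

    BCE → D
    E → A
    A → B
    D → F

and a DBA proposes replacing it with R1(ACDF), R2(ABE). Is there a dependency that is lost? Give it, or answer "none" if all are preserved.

Check BCE → D: no single fragment contains all of {BCDE}, and the restricted closure of {BCE} across the fragments never reaches {D}.
E → A is preserved.
A → B is preserved.
D → F is preserved.

BCE → D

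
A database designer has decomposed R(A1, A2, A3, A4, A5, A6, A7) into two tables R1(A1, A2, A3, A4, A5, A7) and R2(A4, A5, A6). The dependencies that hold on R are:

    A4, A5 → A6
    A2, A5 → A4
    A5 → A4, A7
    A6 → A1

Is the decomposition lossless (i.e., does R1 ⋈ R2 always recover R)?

Common attributes: R1 ∩ R2 = {A4, A5}.
Closure of {A4, A5}: A4, A5 → A6 applies, adding A6; A5 → A4, A7 applies, adding A7; A6 → A1 applies, adding A1. So (A4, A5)⁺ = {A1, A4, A5, A6, A7}.
This closure contains every attribute of R2, so R1 ∩ R2 → R2. The join is lossless.

Yes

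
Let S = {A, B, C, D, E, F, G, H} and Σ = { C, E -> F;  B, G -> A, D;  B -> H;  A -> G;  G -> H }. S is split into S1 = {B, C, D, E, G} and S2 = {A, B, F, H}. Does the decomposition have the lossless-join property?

No

Common attributes: S1 ∩ S2 = {B}.
Closure of {B}: B → H applies, adding H. So (B)⁺ = {B, H}.
The closure contains neither all of S1 = {B, C, D, E, G} nor all of S2 = {A, B, F, H}, so the common attributes are not a superkey of either fragment. The join is lossy.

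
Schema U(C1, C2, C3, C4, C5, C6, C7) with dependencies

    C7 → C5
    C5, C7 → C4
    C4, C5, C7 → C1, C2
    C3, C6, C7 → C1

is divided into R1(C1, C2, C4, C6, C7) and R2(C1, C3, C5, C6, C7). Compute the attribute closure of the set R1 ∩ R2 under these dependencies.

R1 ∩ R2 = {C1, C6, C7}.
C7 → C5 applies, adding C5
C5, C7 → C4 applies, adding C4
C4, C5, C7 → C1, C2 applies, adding C2
Closure: {C1, C2, C4, C5, C6, C7}.

C1, C2, C4, C5, C6, C7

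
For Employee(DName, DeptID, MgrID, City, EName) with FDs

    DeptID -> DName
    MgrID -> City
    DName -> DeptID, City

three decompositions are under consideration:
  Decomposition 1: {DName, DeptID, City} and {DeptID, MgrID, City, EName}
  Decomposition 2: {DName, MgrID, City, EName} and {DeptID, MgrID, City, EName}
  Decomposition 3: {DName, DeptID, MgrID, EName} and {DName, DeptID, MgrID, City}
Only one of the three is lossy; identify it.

Decomposition 1: common = {DeptID, City}, closure = {DName, DeptID, City} → lossless.
Decomposition 2: common = {MgrID, City, EName}, closure = {MgrID, City, EName} → lossy.
Decomposition 3: common = {DName, DeptID, MgrID}, closure = {DName, DeptID, MgrID, City} → lossless.

Decomposition 2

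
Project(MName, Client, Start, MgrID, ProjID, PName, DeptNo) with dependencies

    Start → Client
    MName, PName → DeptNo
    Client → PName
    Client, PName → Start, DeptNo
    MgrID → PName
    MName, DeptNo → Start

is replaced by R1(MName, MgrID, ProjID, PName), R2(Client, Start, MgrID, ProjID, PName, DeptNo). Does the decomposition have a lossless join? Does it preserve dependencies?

Lossless test: (MgrID, ProjID, PName)⁺ = {MgrID, ProjID, PName}, which is a superkey of neither fragment — lossy.
Dependency preservation: the restricted closure of {MName, PName} across the fragments never reaches {DeptNo}, so MName, PName → DeptNo cannot be enforced without a join — not preserved.

lossy and not dependency-preserving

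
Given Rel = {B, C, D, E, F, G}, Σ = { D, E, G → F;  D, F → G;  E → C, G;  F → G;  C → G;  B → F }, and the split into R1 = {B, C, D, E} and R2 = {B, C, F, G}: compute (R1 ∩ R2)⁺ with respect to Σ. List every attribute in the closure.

R1 ∩ R2 = {B, C}.
C → G applies, adding G
B → F applies, adding F
Closure: {B, C, F, G}.

B, C, F, G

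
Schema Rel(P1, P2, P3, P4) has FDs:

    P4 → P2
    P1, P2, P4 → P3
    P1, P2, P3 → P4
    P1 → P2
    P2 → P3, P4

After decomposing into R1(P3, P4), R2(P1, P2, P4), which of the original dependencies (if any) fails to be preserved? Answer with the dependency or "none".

none

P4 → P2 lies within R2.
P1, P2, P4 → P3: restricted closure across fragments reaches P3.
P1, P2, P3 → P4: restricted closure across fragments reaches P4.
P1 → P2 lies within R2.
P2 → P3, P4: restricted closure across fragments reaches P3, P4.
Every dependency is enforceable on the fragments, so the decomposition is dependency-preserving.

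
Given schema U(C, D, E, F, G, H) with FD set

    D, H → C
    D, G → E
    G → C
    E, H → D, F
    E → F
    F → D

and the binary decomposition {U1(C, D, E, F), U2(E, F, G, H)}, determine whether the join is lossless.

No

Common attributes: U1 ∩ U2 = {E, F}.
Closure of {E, F}: F → D applies, adding D. So (E, F)⁺ = {D, E, F}.
The closure contains neither all of U1 = {C, D, E, F} nor all of U2 = {E, F, G, H}, so the common attributes are not a superkey of either fragment. The join is lossy.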